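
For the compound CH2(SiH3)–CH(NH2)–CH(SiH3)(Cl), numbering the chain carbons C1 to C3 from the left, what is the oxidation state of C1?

-3

C1 has one bond to C (0), one bond to Si (-1), one bond to H (-1), one bond to H (-1).
Oxidation state = 0 − 1 − 1 − 1 = -3.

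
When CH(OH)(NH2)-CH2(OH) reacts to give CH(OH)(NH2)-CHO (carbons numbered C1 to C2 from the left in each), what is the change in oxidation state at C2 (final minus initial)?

+2

Before: C2 has 1 bond to C, 2 bonds to H, 1 bond to O → oxidation state -1.
After: C2 has 1 bond to C, 1 bond to H, 2 bonds to O → oxidation state +1.
Δ = +1 − (-1) = +2, so this is an oxidation at C2.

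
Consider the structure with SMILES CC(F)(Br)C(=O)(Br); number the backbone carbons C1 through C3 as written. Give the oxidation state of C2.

+2

C2 has one bond to C (0), one bond to C (0), one bond to F (+1), one bond to Br (+1).
Oxidation state = 0 + 0 + 1 + 1 = +2.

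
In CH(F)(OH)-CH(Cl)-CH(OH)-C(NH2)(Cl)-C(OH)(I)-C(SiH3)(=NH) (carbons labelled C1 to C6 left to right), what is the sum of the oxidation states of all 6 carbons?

Each bond to a more electronegative atom (O, N, halogen) counts +1, each bond to a less electronegative atom (H, metal, B, Si) counts −1, and each C–C bond counts 0. Tallying each carbon:
C1: 1C, 1H, 1O, 1F → 0 − 1 + 1 + 1 = +1
C2: 2C, 1H, 1Cl → 0 − 1 + 1 = 0
C3: 2C, 1H, 1O → 0 − 1 + 1 = 0
C4: 2C, 1N, 1Cl → 0 + 1 + 1 = +2
C5: 2C, 1O, 1I → 0 + 1 + 1 = +2
C6: 1C, 2N, 1Si → 0 + 2 − 1 = +1
Sum = +1 + 0 + 0 + 2 + 2 + 1 = +6.

+6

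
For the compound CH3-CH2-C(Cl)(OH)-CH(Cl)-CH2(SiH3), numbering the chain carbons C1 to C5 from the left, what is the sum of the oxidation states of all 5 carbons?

Bonds to more-electronegative neighbours contribute +1 each, bonds to H or metals contribute −1 each, and C–C bonds contribute 0. Tallying each carbon:
C1: 1C, 3H → 0 − 3 = -3
C2: 2C, 2H → 0 − 2 = -2
C3: 2C, 1O, 1Cl → 0 + 1 + 1 = +2
C4: 2C, 1H, 1Cl → 0 − 1 + 1 = 0
C5: 1C, 2H, 1Si → 0 − 2 − 1 = -3
Sum = -3 − 2 + 2 + 0 − 3 = -6.

-6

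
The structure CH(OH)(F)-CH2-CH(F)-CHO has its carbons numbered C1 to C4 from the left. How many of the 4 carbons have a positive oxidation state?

Tallying each carbon's bonds:
C1: 1C, 1H, 1O, 1F → 0 − 1 + 1 + 1 = +1
C2: 2C, 2H → 0 − 2 = -2
C3: 2C, 1H, 1F → 0 − 1 + 1 = 0
C4: 1C, 1H, 2O → 0 − 1 + 2 = +1
2 carbons (C1, C4) meet the condition.

2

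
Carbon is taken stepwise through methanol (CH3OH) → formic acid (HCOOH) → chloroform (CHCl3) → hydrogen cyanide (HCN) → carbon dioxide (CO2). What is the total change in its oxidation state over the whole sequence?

Carbon oxidation states along the series — methanol: -2, formic acid: +2, chloroform: +2, hydrogen cyanide: +2, carbon dioxide: +4.
Net change = +4 − (-2) = +6.

+6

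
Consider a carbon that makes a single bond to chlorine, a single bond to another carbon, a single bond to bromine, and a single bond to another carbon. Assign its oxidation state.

+2

The carbon has one bond to C (0), one bond to C (0), one bond to Cl (+1), one bond to Br (+1).
Oxidation state = 0 + 0 + 1 + 1 = +2.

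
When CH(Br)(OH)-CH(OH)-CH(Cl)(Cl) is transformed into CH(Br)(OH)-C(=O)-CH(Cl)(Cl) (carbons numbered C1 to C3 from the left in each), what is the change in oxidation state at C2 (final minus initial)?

Before: C2 has 2 bonds to C, 1 bond to H, 1 bond to O → oxidation state 0.
After: C2 has 2 bonds to C, 2 bonds to O → oxidation state +2.
Δ = +2 − (0) = +2, so this is an oxidation at C2.

+2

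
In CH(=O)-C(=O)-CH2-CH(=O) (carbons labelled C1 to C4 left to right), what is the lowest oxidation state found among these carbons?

Count +1 for every bond to an atom more electronegative than carbon and −1 for every bond to one less electronegative; C–C bonds are 0. Tallying each carbon:
C1: 1C, 1H, 2O → 0 − 1 + 2 = +1
C2: 2C, 2O → 0 + 2 = +2
C3: 2C, 2H → 0 − 2 = -2
C4: 1C, 1H, 2O → 0 − 1 + 2 = +1
The lowest value is -2.

-2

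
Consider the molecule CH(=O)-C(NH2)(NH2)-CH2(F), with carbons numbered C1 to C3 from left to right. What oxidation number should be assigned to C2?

+2

C2 has one bond to C (0), one bond to C (0), one bond to N (+1), one bond to N (+1).
Oxidation state = 0 + 0 + 1 + 1 = +2.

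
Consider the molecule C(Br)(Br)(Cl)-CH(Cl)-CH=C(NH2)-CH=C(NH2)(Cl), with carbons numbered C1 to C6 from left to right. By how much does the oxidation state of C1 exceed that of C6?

+1

C1: 1C, 1Cl, 2Br → 0 + 1 + 2 = +3
C6: 2C, 1N, 1Cl → 0 + 1 + 1 = +2
Difference: +3 − (+2) = +1.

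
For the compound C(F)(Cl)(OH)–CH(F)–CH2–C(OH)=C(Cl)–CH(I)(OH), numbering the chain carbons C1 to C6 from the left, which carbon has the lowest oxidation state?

C3

Tallying each carbon's bonds:
C1: 1C, 1O, 1F, 1Cl → 0 + 1 + 1 + 1 = +3
C2: 2C, 1H, 1F → 0 − 1 + 1 = 0
C3: 2C, 2H → 0 − 2 = -2
C4: 3C, 1O → 0 + 1 = +1
C5: 3C, 1Cl → 0 + 1 = +1
C6: 1C, 1H, 1O, 1I → 0 − 1 + 1 + 1 = +1
The most reduced carbon is C3 at -2.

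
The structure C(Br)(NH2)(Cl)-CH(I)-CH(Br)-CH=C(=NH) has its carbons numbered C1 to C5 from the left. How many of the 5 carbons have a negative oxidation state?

Tallying each carbon's bonds:
C1: 1C, 1N, 1Cl, 1Br → 0 + 1 + 1 + 1 = +3
C2: 2C, 1H, 1I → 0 − 1 + 1 = 0
C3: 2C, 1H, 1Br → 0 − 1 + 1 = 0
C4: 3C, 1H → 0 − 1 = -1
C5: 2C, 2N → 0 + 2 = +2
1 carbon (C4) meets the condition.

1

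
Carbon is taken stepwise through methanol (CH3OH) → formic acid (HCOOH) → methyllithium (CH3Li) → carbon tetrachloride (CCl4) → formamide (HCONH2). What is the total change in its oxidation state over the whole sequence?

+4

Carbon oxidation states along the series — methanol: -2, formic acid: +2, methyllithium: -4, carbon tetrachloride: +4, formamide: +2.
Net change = +2 − (-2) = +4.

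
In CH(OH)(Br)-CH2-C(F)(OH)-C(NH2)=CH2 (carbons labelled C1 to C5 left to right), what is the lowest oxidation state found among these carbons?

Tallying each carbon's bonds:
C1: 1C, 1H, 1O, 1Br → 0 − 1 + 1 + 1 = +1
C2: 2C, 2H → 0 − 2 = -2
C3: 2C, 1O, 1F → 0 + 1 + 1 = +2
C4: 3C, 1N → 0 + 1 = +1
C5: 2C, 2H → 0 − 2 = -2
The lowest value is -2.

-2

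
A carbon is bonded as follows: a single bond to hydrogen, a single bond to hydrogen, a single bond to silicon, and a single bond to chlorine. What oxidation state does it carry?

-2

The carbon has one bond to H (-1), one bond to Si (-1), one bond to Cl (+1), one bond to H (-1).
Oxidation state = -1 − 1 + 1 − 1 = -2.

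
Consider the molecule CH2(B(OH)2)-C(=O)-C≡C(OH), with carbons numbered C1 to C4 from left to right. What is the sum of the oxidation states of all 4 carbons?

0

Bonds to more-electronegative neighbours contribute +1 each, bonds to H or metals contribute −1 each, and C–C bonds contribute 0. Tallying each carbon:
C1: 1C, 2H, 1B → 0 − 2 − 1 = -3
C2: 2C, 2O → 0 + 2 = +2
C3: 4C → 0 = 0
C4: 3C, 1O → 0 + 1 = +1
Sum = -3 + 2 + 0 + 1 = 0.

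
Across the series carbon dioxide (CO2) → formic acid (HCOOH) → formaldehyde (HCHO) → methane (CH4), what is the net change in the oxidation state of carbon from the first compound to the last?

Carbon oxidation states along the series — carbon dioxide: +4, formic acid: +2, formaldehyde: 0, methane: -4.
Net change = -4 − (+4) = -8.

-8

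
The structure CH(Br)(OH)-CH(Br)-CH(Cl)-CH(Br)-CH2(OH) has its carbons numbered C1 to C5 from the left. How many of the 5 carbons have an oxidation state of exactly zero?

3

Assign +1 per bond to O/N/halogen, −1 per bond to H or an electropositive element, and 0 per bond to carbon. Tallying each carbon:
C1: 1C, 1H, 1O, 1Br → 0 − 1 + 1 + 1 = +1
C2: 2C, 1H, 1Br → 0 − 1 + 1 = 0
C3: 2C, 1H, 1Cl → 0 − 1 + 1 = 0
C4: 2C, 1H, 1Br → 0 − 1 + 1 = 0
C5: 1C, 2H, 1O → 0 − 2 + 1 = -1
3 carbons (C2, C3, C4) meet the condition.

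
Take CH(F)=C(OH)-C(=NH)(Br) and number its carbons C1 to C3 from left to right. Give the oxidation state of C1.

C1 has a double bond to C (2×0 = 0), one bond to H (-1), one bond to F (+1).
Oxidation state = 0 − 1 + 1 = 0.

0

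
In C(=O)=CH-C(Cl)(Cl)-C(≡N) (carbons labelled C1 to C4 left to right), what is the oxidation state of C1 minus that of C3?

0

C1: 2C, 2O → 0 + 2 = +2
C3: 2C, 2Cl → 0 + 2 = +2
Difference: +2 − (+2) = 0.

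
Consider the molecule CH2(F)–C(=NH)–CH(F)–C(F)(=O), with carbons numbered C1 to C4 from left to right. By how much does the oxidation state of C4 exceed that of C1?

C4: 1C, 2O, 1F → 0 + 2 + 1 = +3
C1: 1C, 2H, 1F → 0 − 2 + 1 = -1
Difference: +3 − (-1) = +4.

+4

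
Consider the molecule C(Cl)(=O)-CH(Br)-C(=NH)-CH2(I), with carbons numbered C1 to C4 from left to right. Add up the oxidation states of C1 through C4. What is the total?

Assign +1 per bond to O/N/halogen, −1 per bond to H or an electropositive element, and 0 per bond to carbon. Tallying each carbon:
C1: 1C, 2O, 1Cl → 0 + 2 + 1 = +3
C2: 2C, 1H, 1Br → 0 − 1 + 1 = 0
C3: 2C, 2N → 0 + 2 = +2
C4: 1C, 2H, 1I → 0 − 2 + 1 = -1
Sum = +3 + 0 + 2 − 1 = +4.

+4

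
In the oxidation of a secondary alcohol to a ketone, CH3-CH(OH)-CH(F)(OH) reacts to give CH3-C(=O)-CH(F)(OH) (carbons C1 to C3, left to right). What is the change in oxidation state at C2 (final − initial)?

Before: C2 has 2 bonds to C, 1 bond to H, 1 bond to O → oxidation state 0.
After: C2 has 2 bonds to C, 2 bonds to O → oxidation state +2.
Δ = +2 − (0) = +2, so this is an oxidation at C2.

+2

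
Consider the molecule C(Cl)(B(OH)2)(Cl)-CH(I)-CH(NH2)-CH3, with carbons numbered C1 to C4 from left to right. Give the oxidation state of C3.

0

C3 has one bond to C (0), one bond to C (0), one bond to N (+1), one bond to H (-1).
Oxidation state = 0 + 0 + 1 − 1 = 0.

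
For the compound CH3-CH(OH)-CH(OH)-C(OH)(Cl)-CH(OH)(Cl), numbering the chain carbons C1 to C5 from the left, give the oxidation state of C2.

0

Assign +1 per bond to O/N/halogen, −1 per bond to H or an electropositive element, and 0 per bond to carbon.
C2 has one bond to C (0), one bond to C (0), one bond to O (+1), one bond to H (-1).
Oxidation state = 0 + 0 + 1 − 1 = 0.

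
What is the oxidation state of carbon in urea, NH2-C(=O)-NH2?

+4

Count +1 for every bond to an atom more electronegative than carbon and −1 for every bond to one less electronegative; C–C bonds are 0.
The carbon has one bond to N (+1), a double bond to O (2×+1 = +2), one bond to N (+1).
Oxidation state = +1 + 2 + 1 = +4.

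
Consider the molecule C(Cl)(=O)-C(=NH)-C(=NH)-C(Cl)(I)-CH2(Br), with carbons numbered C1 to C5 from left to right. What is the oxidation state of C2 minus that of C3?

0

C2: 2C, 2N → 0 + 2 = +2
C3: 2C, 2N → 0 + 2 = +2
Difference: +2 − (+2) = 0.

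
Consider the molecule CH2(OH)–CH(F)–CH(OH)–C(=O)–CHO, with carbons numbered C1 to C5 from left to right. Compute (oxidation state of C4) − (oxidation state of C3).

C4: 2C, 2O → 0 + 2 = +2
C3: 2C, 1H, 1O → 0 − 1 + 1 = 0
Difference: +2 − (0) = +2.

+2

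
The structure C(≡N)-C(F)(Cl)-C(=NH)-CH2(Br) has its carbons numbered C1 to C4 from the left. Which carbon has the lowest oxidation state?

Count +1 for every bond to an atom more electronegative than carbon and −1 for every bond to one less electronegative; C–C bonds are 0. Tallying each carbon:
C1: 1C, 3N → 0 + 3 = +3
C2: 2C, 1F, 1Cl → 0 + 1 + 1 = +2
C3: 2C, 2N → 0 + 2 = +2
C4: 1C, 2H, 1Br → 0 − 2 + 1 = -1
The most reduced carbon is C4 at -1.

C4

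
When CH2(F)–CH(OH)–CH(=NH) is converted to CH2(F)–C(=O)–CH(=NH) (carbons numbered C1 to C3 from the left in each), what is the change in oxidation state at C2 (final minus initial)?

+2

Before: C2 has 2 bonds to C, 1 bond to H, 1 bond to O → oxidation state 0.
After: C2 has 2 bonds to C, 2 bonds to O → oxidation state +2.
Δ = +2 − (0) = +2, so this is an oxidation at C2.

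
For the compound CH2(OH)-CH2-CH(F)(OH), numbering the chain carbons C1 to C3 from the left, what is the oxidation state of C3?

+1

Each bond to a more electronegative atom (O, N, halogen) counts +1, each bond to a less electronegative atom (H, metal, B, Si) counts −1, and each C–C bond counts 0.
C3 has one bond to C (0), one bond to F (+1), one bond to H (-1), one bond to O (+1).
Oxidation state = 0 + 1 − 1 + 1 = +1.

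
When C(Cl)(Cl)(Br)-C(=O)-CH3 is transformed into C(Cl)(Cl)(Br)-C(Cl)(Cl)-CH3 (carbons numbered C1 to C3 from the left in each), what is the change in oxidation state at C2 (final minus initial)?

0

Before: C2 has 2 bonds to C, 2 bonds to O → oxidation state +2.
After: C2 has 2 bonds to C, 2 bonds to Cl → oxidation state +2.
Δ = +2 − (+2) = 0, so no net redox change at C2.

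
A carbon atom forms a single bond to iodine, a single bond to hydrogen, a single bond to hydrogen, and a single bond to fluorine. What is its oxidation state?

0

The carbon has one bond to H (-1), one bond to H (-1), one bond to I (+1), one bond to F (+1).
Oxidation state = -1 − 1 + 1 + 1 = 0.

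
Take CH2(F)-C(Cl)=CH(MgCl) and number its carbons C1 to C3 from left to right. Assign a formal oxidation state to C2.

+1

C2 has one bond to C (0), a double bond to C (2×0 = 0), one bond to Cl (+1).
Oxidation state = 0 + 0 + 1 = +1.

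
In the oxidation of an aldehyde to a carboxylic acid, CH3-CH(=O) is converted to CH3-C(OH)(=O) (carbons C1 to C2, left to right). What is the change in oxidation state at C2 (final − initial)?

+2

Before: C2 has 1 bond to C, 1 bond to H, 2 bonds to O → oxidation state +1.
After: C2 has 1 bond to C, 3 bonds to O → oxidation state +3.
Δ = +3 − (+1) = +2, so this is an oxidation at C2.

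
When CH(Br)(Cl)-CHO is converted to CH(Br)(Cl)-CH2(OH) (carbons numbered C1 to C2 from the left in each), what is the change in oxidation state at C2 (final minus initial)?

-2

Before: C2 has 1 bond to C, 1 bond to H, 2 bonds to O → oxidation state +1.
After: C2 has 1 bond to C, 2 bonds to H, 1 bond to O → oxidation state -1.
Δ = -1 − (+1) = -2, so this is a reduction at C2.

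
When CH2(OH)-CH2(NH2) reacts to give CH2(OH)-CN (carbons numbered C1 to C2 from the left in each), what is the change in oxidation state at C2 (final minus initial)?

+4

Before: C2 has 1 bond to C, 2 bonds to H, 1 bond to N → oxidation state -1.
After: C2 has 1 bond to C, 3 bonds to N → oxidation state +3.
Δ = +3 − (-1) = +4, so this is an oxidation at C2.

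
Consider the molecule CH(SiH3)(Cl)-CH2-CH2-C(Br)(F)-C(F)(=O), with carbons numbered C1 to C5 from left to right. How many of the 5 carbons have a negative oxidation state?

3

Tallying each carbon's bonds:
C1: 1C, 1H, 1Cl, 1Si → 0 − 1 + 1 − 1 = -1
C2: 2C, 2H → 0 − 2 = -2
C3: 2C, 2H → 0 − 2 = -2
C4: 2C, 1F, 1Br → 0 + 1 + 1 = +2
C5: 1C, 2O, 1F → 0 + 2 + 1 = +3
3 carbons (C1, C2, C3) meet the condition.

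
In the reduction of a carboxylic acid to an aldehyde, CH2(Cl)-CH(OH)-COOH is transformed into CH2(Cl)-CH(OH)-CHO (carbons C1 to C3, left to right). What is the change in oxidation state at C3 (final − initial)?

Before: C3 has 1 bond to C, 3 bonds to O → oxidation state +3.
After: C3 has 1 bond to C, 1 bond to H, 2 bonds to O → oxidation state +1.
Δ = +1 − (+3) = -2, so this is a reduction at C3.

-2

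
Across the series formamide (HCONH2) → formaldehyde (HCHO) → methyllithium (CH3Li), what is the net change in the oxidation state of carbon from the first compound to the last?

Carbon oxidation states along the series — formamide: +2, formaldehyde: 0, methyllithium: -4.
Net change = -4 − (+2) = -6.

-6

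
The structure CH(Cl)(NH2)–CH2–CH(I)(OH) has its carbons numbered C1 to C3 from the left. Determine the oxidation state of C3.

Each bond to a more electronegative atom (O, N, halogen) counts +1, each bond to a less electronegative atom (H, metal, B, Si) counts −1, and each C–C bond counts 0.
C3 has one bond to C (0), one bond to I (+1), one bond to H (-1), one bond to O (+1).
Oxidation state = 0 + 1 − 1 + 1 = +1.

+1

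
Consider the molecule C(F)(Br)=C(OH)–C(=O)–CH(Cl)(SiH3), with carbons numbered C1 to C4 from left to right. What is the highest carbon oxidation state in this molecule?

+2

Assign +1 per bond to O/N/halogen, −1 per bond to H or an electropositive element, and 0 per bond to carbon. Tallying each carbon:
C1: 2C, 1F, 1Br → 0 + 1 + 1 = +2
C2: 3C, 1O → 0 + 1 = +1
C3: 2C, 2O → 0 + 2 = +2
C4: 1C, 1H, 1Cl, 1Si → 0 − 1 + 1 − 1 = -1
The highest value is +2.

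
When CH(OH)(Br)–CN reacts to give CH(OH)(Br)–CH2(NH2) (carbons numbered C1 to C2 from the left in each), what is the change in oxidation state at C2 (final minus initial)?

Before: C2 has 1 bond to C, 3 bonds to N → oxidation state +3.
After: C2 has 1 bond to C, 2 bonds to H, 1 bond to N → oxidation state -1.
Δ = -1 − (+3) = -4, so this is a reduction at C2.

-4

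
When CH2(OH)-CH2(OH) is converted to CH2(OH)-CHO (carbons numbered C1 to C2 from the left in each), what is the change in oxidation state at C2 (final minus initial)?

Before: C2 has 1 bond to C, 2 bonds to H, 1 bond to O → oxidation state -1.
After: C2 has 1 bond to C, 1 bond to H, 2 bonds to O → oxidation state +1.
Δ = +1 − (-1) = +2, so this is an oxidation at C2.

+2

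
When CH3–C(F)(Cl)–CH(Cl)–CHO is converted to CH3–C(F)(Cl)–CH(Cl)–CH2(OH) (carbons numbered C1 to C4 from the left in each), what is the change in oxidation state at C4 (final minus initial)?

Before: C4 has 1 bond to C, 1 bond to H, 2 bonds to O → oxidation state +1.
After: C4 has 1 bond to C, 2 bonds to H, 1 bond to O → oxidation state -1.
Δ = -1 − (+1) = -2, so this is a reduction at C4.

-2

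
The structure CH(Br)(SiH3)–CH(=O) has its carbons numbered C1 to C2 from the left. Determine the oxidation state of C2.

+1

C2 has one bond to C (0), a double bond to O (2×+1 = +2), one bond to H (-1).
Oxidation state = 0 + 2 − 1 = +1.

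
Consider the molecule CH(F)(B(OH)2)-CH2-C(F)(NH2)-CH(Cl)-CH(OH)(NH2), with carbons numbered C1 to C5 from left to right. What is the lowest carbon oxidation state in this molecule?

-2

Tallying each carbon's bonds:
C1: 1C, 1H, 1F, 1B → 0 − 1 + 1 − 1 = -1
C2: 2C, 2H → 0 − 2 = -2
C3: 2C, 1N, 1F → 0 + 1 + 1 = +2
C4: 2C, 1H, 1Cl → 0 − 1 + 1 = 0
C5: 1C, 1H, 1O, 1N → 0 − 1 + 1 + 1 = +1
The lowest value is -2.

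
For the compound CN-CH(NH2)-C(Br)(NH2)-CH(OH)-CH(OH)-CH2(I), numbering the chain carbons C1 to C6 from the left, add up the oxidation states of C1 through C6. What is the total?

+4

Tallying each carbon's bonds:
C1: 1C, 3N → 0 + 3 = +3
C2: 2C, 1H, 1N → 0 − 1 + 1 = 0
C3: 2C, 1N, 1Br → 0 + 1 + 1 = +2
C4: 2C, 1H, 1O → 0 − 1 + 1 = 0
C5: 2C, 1H, 1O → 0 − 1 + 1 = 0
C6: 1C, 2H, 1I → 0 − 2 + 1 = -1
Sum = +3 + 0 + 2 + 0 + 0 − 1 = +4.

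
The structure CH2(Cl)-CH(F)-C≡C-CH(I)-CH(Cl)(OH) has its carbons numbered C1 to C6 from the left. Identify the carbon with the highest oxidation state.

C6

Each bond to a more electronegative atom (O, N, halogen) counts +1, each bond to a less electronegative atom (H, metal, B, Si) counts −1, and each C–C bond counts 0. Tallying each carbon:
C1: 1C, 2H, 1Cl → 0 − 2 + 1 = -1
C2: 2C, 1H, 1F → 0 − 1 + 1 = 0
C3: 4C → 0 = 0
C4: 4C → 0 = 0
C5: 2C, 1H, 1I → 0 − 1 + 1 = 0
C6: 1C, 1H, 1O, 1Cl → 0 − 1 + 1 + 1 = +1
The most oxidised carbon is C6 at +1.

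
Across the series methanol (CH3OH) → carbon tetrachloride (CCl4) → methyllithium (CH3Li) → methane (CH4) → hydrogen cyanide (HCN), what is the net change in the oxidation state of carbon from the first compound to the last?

Carbon oxidation states along the series — methanol: -2, carbon tetrachloride: +4, methyllithium: -4, methane: -4, hydrogen cyanide: +2.
Net change = +2 − (-2) = +4.

+4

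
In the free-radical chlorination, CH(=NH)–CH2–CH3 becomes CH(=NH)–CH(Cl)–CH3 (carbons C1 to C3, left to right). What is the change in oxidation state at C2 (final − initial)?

Before: C2 has 2 bonds to C, 2 bonds to H → oxidation state -2.
After: C2 has 2 bonds to C, 1 bond to H, 1 bond to Cl → oxidation state 0.
Δ = 0 − (-2) = +2, so this is an oxidation at C2.

+2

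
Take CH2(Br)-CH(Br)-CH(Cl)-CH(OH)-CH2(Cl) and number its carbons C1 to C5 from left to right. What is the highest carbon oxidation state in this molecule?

0

Each bond to a more electronegative atom (O, N, halogen) counts +1, each bond to a less electronegative atom (H, metal, B, Si) counts −1, and each C–C bond counts 0. Tallying each carbon:
C1: 1C, 2H, 1Br → 0 − 2 + 1 = -1
C2: 2C, 1H, 1Br → 0 − 1 + 1 = 0
C3: 2C, 1H, 1Cl → 0 − 1 + 1 = 0
C4: 2C, 1H, 1O → 0 − 1 + 1 = 0
C5: 1C, 2H, 1Cl → 0 − 2 + 1 = -1
The highest value is 0.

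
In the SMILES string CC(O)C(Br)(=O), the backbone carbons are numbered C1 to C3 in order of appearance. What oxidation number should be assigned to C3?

+3

C3 has one bond to C (0), one bond to Br (+1), a double bond to O (2×+1 = +2).
Oxidation state = 0 + 1 + 2 = +3.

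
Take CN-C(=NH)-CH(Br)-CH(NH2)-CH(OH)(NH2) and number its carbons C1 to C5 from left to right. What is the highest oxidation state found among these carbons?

+3

Tallying each carbon's bonds:
C1: 1C, 3N → 0 + 3 = +3
C2: 2C, 2N → 0 + 2 = +2
C3: 2C, 1H, 1Br → 0 − 1 + 1 = 0
C4: 2C, 1H, 1N → 0 − 1 + 1 = 0
C5: 1C, 1H, 1O, 1N → 0 − 1 + 1 + 1 = +1
The highest value is +3.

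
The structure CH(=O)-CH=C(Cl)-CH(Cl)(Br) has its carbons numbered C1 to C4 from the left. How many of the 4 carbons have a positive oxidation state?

Tallying each carbon's bonds:
C1: 1C, 1H, 2O → 0 − 1 + 2 = +1
C2: 3C, 1H → 0 − 1 = -1
C3: 3C, 1Cl → 0 + 1 = +1
C4: 1C, 1H, 1Cl, 1Br → 0 − 1 + 1 + 1 = +1
3 carbons (C1, C3, C4) meet the condition.

3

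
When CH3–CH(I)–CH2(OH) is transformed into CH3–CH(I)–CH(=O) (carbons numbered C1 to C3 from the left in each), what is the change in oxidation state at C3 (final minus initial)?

+2

Before: C3 has 1 bond to C, 2 bonds to H, 1 bond to O → oxidation state -1.
After: C3 has 1 bond to C, 1 bond to H, 2 bonds to O → oxidation state +1.
Δ = +1 − (-1) = +2, so this is an oxidation at C3.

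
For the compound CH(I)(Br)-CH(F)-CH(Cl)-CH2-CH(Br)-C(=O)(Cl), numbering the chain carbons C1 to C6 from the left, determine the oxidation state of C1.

Assign +1 per bond to O/N/halogen, −1 per bond to H or an electropositive element, and 0 per bond to carbon.
C1 has one bond to C (0), one bond to I (+1), one bond to H (-1), one bond to Br (+1).
Oxidation state = 0 + 1 − 1 + 1 = +1.

+1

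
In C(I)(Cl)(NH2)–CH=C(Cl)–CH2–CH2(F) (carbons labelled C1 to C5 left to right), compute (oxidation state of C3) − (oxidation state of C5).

C3: 3C, 1Cl → 0 + 1 = +1
C5: 1C, 2H, 1F → 0 − 2 + 1 = -1
Difference: +1 − (-1) = +2.

+2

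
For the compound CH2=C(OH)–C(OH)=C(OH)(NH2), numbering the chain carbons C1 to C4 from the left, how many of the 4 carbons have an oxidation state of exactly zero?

Tallying each carbon's bonds:
C1: 2C, 2H → 0 − 2 = -2
C2: 3C, 1O → 0 + 1 = +1
C3: 3C, 1O → 0 + 1 = +1
C4: 2C, 1O, 1N → 0 + 1 + 1 = +2
0 carbons meet the condition.

0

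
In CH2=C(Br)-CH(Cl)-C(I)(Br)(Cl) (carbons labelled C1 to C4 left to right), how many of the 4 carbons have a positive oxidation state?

Assign +1 per bond to O/N/halogen, −1 per bond to H or an electropositive element, and 0 per bond to carbon. Tallying each carbon:
C1: 2C, 2H → 0 − 2 = -2
C2: 3C, 1Br → 0 + 1 = +1
C3: 2C, 1H, 1Cl → 0 − 1 + 1 = 0
C4: 1C, 1Cl, 1Br, 1I → 0 + 1 + 1 + 1 = +3
2 carbons (C2, C4) meet the condition.

2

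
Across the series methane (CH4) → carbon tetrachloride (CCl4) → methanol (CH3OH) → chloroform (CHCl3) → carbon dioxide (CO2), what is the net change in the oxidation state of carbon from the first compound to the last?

Carbon oxidation states along the series — methane: -4, carbon tetrachloride: +4, methanol: -2, chloroform: +2, carbon dioxide: +4.
Net change = +4 − (-4) = +8.

+8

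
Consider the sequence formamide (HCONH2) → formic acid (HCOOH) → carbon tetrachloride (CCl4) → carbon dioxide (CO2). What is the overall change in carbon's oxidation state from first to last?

+2

Carbon oxidation states along the series — formamide: +2, formic acid: +2, carbon tetrachloride: +4, carbon dioxide: +4.
Net change = +4 − (+2) = +2.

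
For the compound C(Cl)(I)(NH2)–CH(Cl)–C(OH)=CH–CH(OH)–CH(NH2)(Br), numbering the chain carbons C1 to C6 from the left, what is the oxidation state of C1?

Bonds to more-electronegative neighbours contribute +1 each, bonds to H or metals contribute −1 each, and C–C bonds contribute 0.
C1 has one bond to C (0), one bond to Cl (+1), one bond to I (+1), one bond to N (+1).
Oxidation state = 0 + 1 + 1 + 1 = +3.

+3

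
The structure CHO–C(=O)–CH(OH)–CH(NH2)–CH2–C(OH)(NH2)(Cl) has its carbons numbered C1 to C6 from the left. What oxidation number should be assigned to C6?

+3

Bonds to more-electronegative neighbours contribute +1 each, bonds to H or metals contribute −1 each, and C–C bonds contribute 0.
C6 has one bond to C (0), one bond to O (+1), one bond to N (+1), one bond to Cl (+1).
Oxidation state = 0 + 1 + 1 + 1 = +3.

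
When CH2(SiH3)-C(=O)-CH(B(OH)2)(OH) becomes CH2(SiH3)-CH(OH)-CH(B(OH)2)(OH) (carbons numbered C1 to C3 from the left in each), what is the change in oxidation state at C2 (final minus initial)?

-2

Before: C2 has 2 bonds to C, 2 bonds to O → oxidation state +2.
After: C2 has 2 bonds to C, 1 bond to H, 1 bond to O → oxidation state 0.
Δ = 0 − (+2) = -2, so this is a reduction at C2.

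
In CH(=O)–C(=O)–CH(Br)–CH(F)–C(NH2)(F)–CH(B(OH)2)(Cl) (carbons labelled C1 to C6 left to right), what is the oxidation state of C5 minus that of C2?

0

C5: 2C, 1N, 1F → 0 + 1 + 1 = +2
C2: 2C, 2O → 0 + 2 = +2
Difference: +2 − (+2) = 0.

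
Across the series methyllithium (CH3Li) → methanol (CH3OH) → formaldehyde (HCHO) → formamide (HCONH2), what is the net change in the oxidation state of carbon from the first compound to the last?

Carbon oxidation states along the series — methyllithium: -4, methanol: -2, formaldehyde: 0, formamide: +2.
Net change = +2 − (-4) = +6.

+6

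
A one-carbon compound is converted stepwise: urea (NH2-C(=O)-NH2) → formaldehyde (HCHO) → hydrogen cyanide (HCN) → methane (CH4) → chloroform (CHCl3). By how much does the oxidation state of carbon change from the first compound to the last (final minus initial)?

-2

Carbon oxidation states along the series — urea: +4, formaldehyde: 0, hydrogen cyanide: +2, methane: -4, chloroform: +2.
Net change = +2 − (+4) = -2.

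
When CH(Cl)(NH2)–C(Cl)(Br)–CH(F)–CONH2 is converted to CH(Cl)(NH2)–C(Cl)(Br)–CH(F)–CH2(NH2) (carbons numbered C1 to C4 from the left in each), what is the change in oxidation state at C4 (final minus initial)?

Before: C4 has 1 bond to C, 2 bonds to O, 1 bond to N → oxidation state +3.
After: C4 has 1 bond to C, 2 bonds to H, 1 bond to N → oxidation state -1.
Δ = -1 − (+3) = -4, so this is a reduction at C4.

-4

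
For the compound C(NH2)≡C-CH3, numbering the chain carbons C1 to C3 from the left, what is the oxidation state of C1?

+1

C1 has a triple bond to C (3×0 = 0), one bond to N (+1).
Oxidation state = 0 + 1 = +1.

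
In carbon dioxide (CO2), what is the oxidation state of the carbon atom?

+4

The carbon has a double bond to O (2×+1 = +2), a double bond to O (2×+1 = +2).
Oxidation state = +2 + 2 = +4.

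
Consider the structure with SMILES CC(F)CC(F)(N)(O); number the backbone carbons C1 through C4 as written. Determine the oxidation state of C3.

Each bond to a more electronegative atom (O, N, halogen) counts +1, each bond to a less electronegative atom (H, metal, B, Si) counts −1, and each C–C bond counts 0.
C3 has one bond to C (0), one bond to C (0), one bond to H (-1), one bond to H (-1).
Oxidation state = 0 + 0 − 1 − 1 = -2.

-2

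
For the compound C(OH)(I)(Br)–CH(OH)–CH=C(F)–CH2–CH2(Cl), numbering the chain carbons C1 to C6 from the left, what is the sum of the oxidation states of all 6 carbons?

0

Bonds to more-electronegative neighbours contribute +1 each, bonds to H or metals contribute −1 each, and C–C bonds contribute 0. Tallying each carbon:
C1: 1C, 1O, 1Br, 1I → 0 + 1 + 1 + 1 = +3
C2: 2C, 1H, 1O → 0 − 1 + 1 = 0
C3: 3C, 1H → 0 − 1 = -1
C4: 3C, 1F → 0 + 1 = +1
C5: 2C, 2H → 0 − 2 = -2
C6: 1C, 2H, 1Cl → 0 − 2 + 1 = -1
Sum = +3 + 0 − 1 + 1 − 2 − 1 = 0.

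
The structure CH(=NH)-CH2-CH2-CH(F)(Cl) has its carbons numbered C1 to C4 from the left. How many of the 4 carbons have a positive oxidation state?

2

Tallying each carbon's bonds:
C1: 1C, 1H, 2N → 0 − 1 + 2 = +1
C2: 2C, 2H → 0 − 2 = -2
C3: 2C, 2H → 0 − 2 = -2
C4: 1C, 1H, 1F, 1Cl → 0 − 1 + 1 + 1 = +1
2 carbons (C1, C4) meet the condition.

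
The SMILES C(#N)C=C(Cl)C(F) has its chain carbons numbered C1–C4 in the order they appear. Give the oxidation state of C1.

+3

Each bond to a more electronegative atom (O, N, halogen) counts +1, each bond to a less electronegative atom (H, metal, B, Si) counts −1, and each C–C bond counts 0.
C1 has one bond to C (0), a triple bond to N (3×+1 = +3).
Oxidation state = 0 + 3 = +3.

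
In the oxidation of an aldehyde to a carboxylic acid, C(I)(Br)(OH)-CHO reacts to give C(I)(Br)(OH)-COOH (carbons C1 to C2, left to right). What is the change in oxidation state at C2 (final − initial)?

+2

Before: C2 has 1 bond to C, 1 bond to H, 2 bonds to O → oxidation state +1.
After: C2 has 1 bond to C, 3 bonds to O → oxidation state +3.
Δ = +3 − (+1) = +2, so this is an oxidation at C2.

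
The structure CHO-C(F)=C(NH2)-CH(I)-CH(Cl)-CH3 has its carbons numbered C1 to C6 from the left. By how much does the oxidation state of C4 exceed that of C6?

+3

C4: 2C, 1H, 1I → 0 − 1 + 1 = 0
C6: 1C, 3H → 0 − 3 = -3
Difference: 0 − (-3) = +3.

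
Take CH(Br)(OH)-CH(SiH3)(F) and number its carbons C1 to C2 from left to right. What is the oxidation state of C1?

+1

Bonds to more-electronegative neighbours contribute +1 each, bonds to H or metals contribute −1 each, and C–C bonds contribute 0.
C1 has one bond to C (0), one bond to H (-1), one bond to Br (+1), one bond to O (+1).
Oxidation state = 0 − 1 + 1 + 1 = +1.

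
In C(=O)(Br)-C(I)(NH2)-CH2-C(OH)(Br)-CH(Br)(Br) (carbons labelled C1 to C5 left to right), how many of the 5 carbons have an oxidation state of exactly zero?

Tallying each carbon's bonds:
C1: 1C, 2O, 1Br → 0 + 2 + 1 = +3
C2: 2C, 1N, 1I → 0 + 1 + 1 = +2
C3: 2C, 2H → 0 − 2 = -2
C4: 2C, 1O, 1Br → 0 + 1 + 1 = +2
C5: 1C, 1H, 2Br → 0 − 1 + 2 = +1
0 carbons meet the condition.

0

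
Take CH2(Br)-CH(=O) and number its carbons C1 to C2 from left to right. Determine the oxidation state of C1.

C1 has one bond to C (0), one bond to H (-1), one bond to H (-1), one bond to Br (+1).
Oxidation state = 0 − 1 − 1 + 1 = -1.

-1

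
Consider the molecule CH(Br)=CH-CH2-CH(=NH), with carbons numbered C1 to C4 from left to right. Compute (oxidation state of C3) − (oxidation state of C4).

-3

C3: 2C, 2H → 0 − 2 = -2
C4: 1C, 1H, 2N → 0 − 1 + 2 = +1
Difference: -2 − (+1) = -3.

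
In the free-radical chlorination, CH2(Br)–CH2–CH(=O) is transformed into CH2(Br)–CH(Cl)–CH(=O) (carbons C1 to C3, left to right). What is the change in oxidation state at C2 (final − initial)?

+2

Before: C2 has 2 bonds to C, 2 bonds to H → oxidation state -2.
After: C2 has 2 bonds to C, 1 bond to H, 1 bond to Cl → oxidation state 0.
Δ = 0 − (-2) = +2, so this is an oxidation at C2.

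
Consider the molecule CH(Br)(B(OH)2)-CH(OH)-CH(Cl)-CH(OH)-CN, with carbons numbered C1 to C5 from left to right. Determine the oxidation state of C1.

-1

Count +1 for every bond to an atom more electronegative than carbon and −1 for every bond to one less electronegative; C–C bonds are 0.
C1 has one bond to C (0), one bond to H (-1), one bond to Br (+1), one bond to B (-1).
Oxidation state = 0 − 1 + 1 − 1 = -1.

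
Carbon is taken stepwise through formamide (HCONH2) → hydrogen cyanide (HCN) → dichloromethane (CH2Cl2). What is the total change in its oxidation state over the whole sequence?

-2

Carbon oxidation states along the series — formamide: +2, hydrogen cyanide: +2, dichloromethane: 0.
Net change = 0 − (+2) = -2.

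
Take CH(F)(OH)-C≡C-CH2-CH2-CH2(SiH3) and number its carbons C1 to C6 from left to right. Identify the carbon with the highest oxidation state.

Tallying each carbon's bonds:
C1: 1C, 1H, 1O, 1F → 0 − 1 + 1 + 1 = +1
C2: 4C → 0 = 0
C3: 4C → 0 = 0
C4: 2C, 2H → 0 − 2 = -2
C5: 2C, 2H → 0 − 2 = -2
C6: 1C, 2H, 1Si → 0 − 2 − 1 = -3
The most oxidised carbon is C1 at +1.

C1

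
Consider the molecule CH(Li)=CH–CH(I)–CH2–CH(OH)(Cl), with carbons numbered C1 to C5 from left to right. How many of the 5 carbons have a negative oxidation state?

Tallying each carbon's bonds:
C1: 2C, 1H, 1Li → 0 − 1 − 1 = -2
C2: 3C, 1H → 0 − 1 = -1
C3: 2C, 1H, 1I → 0 − 1 + 1 = 0
C4: 2C, 2H → 0 − 2 = -2
C5: 1C, 1H, 1O, 1Cl → 0 − 1 + 1 + 1 = +1
3 carbons (C1, C2, C4) meet the condition.

3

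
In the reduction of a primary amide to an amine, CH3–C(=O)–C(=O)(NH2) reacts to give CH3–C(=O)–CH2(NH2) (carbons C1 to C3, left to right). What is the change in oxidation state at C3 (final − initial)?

-4

Before: C3 has 1 bond to C, 2 bonds to O, 1 bond to N → oxidation state +3.
After: C3 has 1 bond to C, 2 bonds to H, 1 bond to N → oxidation state -1.
Δ = -1 − (+3) = -4, so this is a reduction at C3.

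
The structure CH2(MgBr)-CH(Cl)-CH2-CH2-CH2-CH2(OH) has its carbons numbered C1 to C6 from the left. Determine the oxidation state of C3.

C3 has one bond to C (0), one bond to C (0), one bond to H (-1), one bond to H (-1).
Oxidation state = 0 + 0 − 1 − 1 = -2.

-2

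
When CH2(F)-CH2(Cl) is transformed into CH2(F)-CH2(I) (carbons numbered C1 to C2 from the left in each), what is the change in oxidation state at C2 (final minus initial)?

Before: C2 has 1 bond to C, 2 bonds to H, 1 bond to Cl → oxidation state -1.
After: C2 has 1 bond to C, 2 bonds to H, 1 bond to I → oxidation state -1.
Δ = -1 − (-1) = 0, so no net redox change at C2.

0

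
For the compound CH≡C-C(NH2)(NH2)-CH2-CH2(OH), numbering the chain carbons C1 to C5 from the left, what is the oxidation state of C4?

Count +1 for every bond to an atom more electronegative than carbon and −1 for every bond to one less electronegative; C–C bonds are 0.
C4 has one bond to C (0), one bond to C (0), one bond to H (-1), one bond to H (-1).
Oxidation state = 0 + 0 − 1 − 1 = -2.

-2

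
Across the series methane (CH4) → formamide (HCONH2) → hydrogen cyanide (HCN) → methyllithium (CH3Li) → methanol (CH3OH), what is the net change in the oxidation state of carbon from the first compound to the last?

Carbon oxidation states along the series — methane: -4, formamide: +2, hydrogen cyanide: +2, methyllithium: -4, methanol: -2.
Net change = -2 − (-4) = +2.

+2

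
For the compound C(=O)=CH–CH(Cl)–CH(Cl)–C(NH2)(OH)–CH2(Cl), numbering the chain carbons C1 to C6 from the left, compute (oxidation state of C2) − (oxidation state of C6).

0

C2: 3C, 1H → 0 − 1 = -1
C6: 1C, 2H, 1Cl → 0 − 2 + 1 = -1
Difference: -1 − (-1) = 0.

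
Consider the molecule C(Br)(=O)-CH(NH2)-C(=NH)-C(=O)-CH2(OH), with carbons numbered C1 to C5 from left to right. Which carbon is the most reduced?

Tallying each carbon's bonds:
C1: 1C, 2O, 1Br → 0 + 2 + 1 = +3
C2: 2C, 1H, 1N → 0 − 1 + 1 = 0
C3: 2C, 2N → 0 + 2 = +2
C4: 2C, 2O → 0 + 2 = +2
C5: 1C, 2H, 1O → 0 − 2 + 1 = -1
The most reduced carbon is C5 at -1.

C5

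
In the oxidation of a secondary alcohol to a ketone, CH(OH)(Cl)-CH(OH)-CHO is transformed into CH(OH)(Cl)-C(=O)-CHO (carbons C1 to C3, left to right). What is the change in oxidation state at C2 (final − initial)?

+2

Before: C2 has 2 bonds to C, 1 bond to H, 1 bond to O → oxidation state 0.
After: C2 has 2 bonds to C, 2 bonds to O → oxidation state +2.
Δ = +2 − (0) = +2, so this is an oxidation at C2.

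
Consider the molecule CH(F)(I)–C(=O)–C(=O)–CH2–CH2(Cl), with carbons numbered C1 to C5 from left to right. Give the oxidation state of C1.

C1 has one bond to C (0), one bond to F (+1), one bond to H (-1), one bond to I (+1).
Oxidation state = 0 + 1 − 1 + 1 = +1.

+1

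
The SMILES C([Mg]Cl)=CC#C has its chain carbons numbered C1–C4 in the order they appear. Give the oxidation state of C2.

Each bond to a more electronegative atom (O, N, halogen) counts +1, each bond to a less electronegative atom (H, metal, B, Si) counts −1, and each C–C bond counts 0.
C2 has a double bond to C (2×0 = 0), one bond to C (0), one bond to H (-1).
Oxidation state = 0 + 0 − 1 = -1.

-1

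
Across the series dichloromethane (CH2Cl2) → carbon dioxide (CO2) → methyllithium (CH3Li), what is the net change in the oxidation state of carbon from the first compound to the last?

-4

Carbon oxidation states along the series — dichloromethane: 0, carbon dioxide: +4, methyllithium: -4.
Net change = -4 − (0) = -4.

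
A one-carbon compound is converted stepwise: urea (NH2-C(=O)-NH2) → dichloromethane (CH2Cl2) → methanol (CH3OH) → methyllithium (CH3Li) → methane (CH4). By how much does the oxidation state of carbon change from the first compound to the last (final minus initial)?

-8

Carbon oxidation states along the series — urea: +4, dichloromethane: 0, methanol: -2, methyllithium: -4, methane: -4.
Net change = -4 − (+4) = -8.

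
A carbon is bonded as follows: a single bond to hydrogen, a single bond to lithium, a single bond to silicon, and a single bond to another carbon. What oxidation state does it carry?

Assign +1 per bond to O/N/halogen, −1 per bond to H or an electropositive element, and 0 per bond to carbon.
The carbon has one bond to C (0), one bond to Li (-1), one bond to Si (-1), one bond to H (-1).
Oxidation state = 0 − 1 − 1 − 1 = -3.

-3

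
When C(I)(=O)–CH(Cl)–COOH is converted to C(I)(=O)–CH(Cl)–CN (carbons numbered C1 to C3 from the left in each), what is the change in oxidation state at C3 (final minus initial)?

Before: C3 has 1 bond to C, 3 bonds to O → oxidation state +3.
After: C3 has 1 bond to C, 3 bonds to N → oxidation state +3.
Δ = +3 − (+3) = 0, so no net redox change at C3.

0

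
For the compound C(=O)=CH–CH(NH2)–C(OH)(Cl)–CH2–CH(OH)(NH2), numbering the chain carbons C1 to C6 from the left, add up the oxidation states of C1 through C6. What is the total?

+2

Assign +1 per bond to O/N/halogen, −1 per bond to H or an electropositive element, and 0 per bond to carbon. Tallying each carbon:
C1: 2C, 2O → 0 + 2 = +2
C2: 3C, 1H → 0 − 1 = -1
C3: 2C, 1H, 1N → 0 − 1 + 1 = 0
C4: 2C, 1O, 1Cl → 0 + 1 + 1 = +2
C5: 2C, 2H → 0 − 2 = -2
C6: 1C, 1H, 1O, 1N → 0 − 1 + 1 + 1 = +1
Sum = +2 − 1 + 0 + 2 − 2 + 1 = +2.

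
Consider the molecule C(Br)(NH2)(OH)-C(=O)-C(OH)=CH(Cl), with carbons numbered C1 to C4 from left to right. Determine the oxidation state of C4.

0

C4 has a double bond to C (2×0 = 0), one bond to H (-1), one bond to Cl (+1).
Oxidation state = 0 − 1 + 1 = 0.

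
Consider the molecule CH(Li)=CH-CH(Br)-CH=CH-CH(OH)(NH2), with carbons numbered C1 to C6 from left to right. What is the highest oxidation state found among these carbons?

Bonds to more-electronegative neighbours contribute +1 each, bonds to H or metals contribute −1 each, and C–C bonds contribute 0. Tallying each carbon:
C1: 2C, 1H, 1Li → 0 − 1 − 1 = -2
C2: 3C, 1H → 0 − 1 = -1
C3: 2C, 1H, 1Br → 0 − 1 + 1 = 0
C4: 3C, 1H → 0 − 1 = -1
C5: 3C, 1H → 0 − 1 = -1
C6: 1C, 1H, 1O, 1N → 0 − 1 + 1 + 1 = +1
The highest value is +1.

+1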